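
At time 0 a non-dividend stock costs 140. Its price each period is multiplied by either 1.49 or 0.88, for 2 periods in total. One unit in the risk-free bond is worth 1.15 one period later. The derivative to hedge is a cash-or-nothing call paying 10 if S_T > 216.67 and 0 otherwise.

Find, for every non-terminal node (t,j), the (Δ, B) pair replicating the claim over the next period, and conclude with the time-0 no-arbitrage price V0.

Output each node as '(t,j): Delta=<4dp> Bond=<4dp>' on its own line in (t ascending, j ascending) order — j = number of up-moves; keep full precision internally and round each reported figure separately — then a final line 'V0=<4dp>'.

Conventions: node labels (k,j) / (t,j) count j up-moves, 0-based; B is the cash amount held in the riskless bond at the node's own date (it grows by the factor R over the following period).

(0,0): Delta=0.0451 Bond=-4.8283
(1,0): Delta=0.0000 Bond=0.0000
(1,1): Delta=0.0786 Bond=-12.5445
V0=1.4814

The replicating-portfolio and risk-neutral prices coincide; use p* = (1.15−0.88)/(1.49−0.88) = 0.4426 for the latter.
At maturity the claim pays: V(2,0)=0.0000, V(2,1)=0.0000, V(2,2)=10.0000
Node (1,0) S=123.2000: V=(p*·0.0000+(1−p*)·0.0000)/1.15=0.0000; Δ=(0.0000−0.0000)/(183.5680−108.4160)=0.0000; B=V−Δ·S=0.0000
Node (1,1) S=208.6000: V=(p*·10.0000+(1−p*)·0.0000)/1.15=3.8489; Δ=(10.0000−0.0000)/(310.8140−183.5680)=0.0786; B=V−Δ·S=-12.5445
Node (0,0) S=140.0000: V=(p*·3.8489+(1−p*)·0.0000)/1.15=1.4814; Δ=(3.8489−0.0000)/(208.6000−123.2000)=0.0451; B=V−Δ·S=-4.8283
Sanity check at the root: Δ(0,0)·S0 + B(0,0) reproduces V0 = 1.4814.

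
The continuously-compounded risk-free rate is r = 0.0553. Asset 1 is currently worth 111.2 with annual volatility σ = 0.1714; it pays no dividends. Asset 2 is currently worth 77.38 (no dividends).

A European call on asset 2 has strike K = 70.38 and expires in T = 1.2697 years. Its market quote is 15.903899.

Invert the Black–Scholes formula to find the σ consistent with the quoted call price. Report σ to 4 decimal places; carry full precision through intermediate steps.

sigma = 0.2753

At σ = 0.2753 the Black–Scholes value reproduces the quote:
σ√T = 0.2753·√1.2697 = 0.310211
d₁ = (ln(S/K) + (r+σ²/2)T) / (σ√T) = (ln(77.38/70.38) + (0.0553+0.2753²/2)·1.2697) / 0.310211 = (0.094819 + 0.118330) / 0.310211 = 0.687110
d₂ = d₁ − σ√T = 0.687110 − 0.310211 = 0.376900
e^{−rT} = 0.932194
N(d₁) = 0.753993,  N(d₂) = 0.646876
V = S·N(d₁) − K·e^{−rT}·N(d₂) = 58.344008 − 42.440110 = 15.903899 (matching the quote); vega is positive throughout, so no other σ reproduces this price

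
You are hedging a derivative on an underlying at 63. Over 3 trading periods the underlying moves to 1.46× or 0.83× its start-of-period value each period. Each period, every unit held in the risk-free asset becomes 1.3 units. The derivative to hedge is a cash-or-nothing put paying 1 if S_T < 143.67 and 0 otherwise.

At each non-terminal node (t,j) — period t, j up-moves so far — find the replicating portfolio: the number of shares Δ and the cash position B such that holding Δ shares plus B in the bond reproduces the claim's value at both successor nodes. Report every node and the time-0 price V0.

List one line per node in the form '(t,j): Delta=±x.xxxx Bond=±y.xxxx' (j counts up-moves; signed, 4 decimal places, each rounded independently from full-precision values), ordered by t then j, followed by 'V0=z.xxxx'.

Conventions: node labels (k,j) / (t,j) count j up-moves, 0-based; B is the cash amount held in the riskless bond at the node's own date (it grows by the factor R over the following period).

Risk-neutral probability p* = (R−d)/(u−d) = (1.3−0.83)/(1.46−0.83) = 0.7460.
Terminal payoffs: V(3,0)=1.0000, V(3,1)=1.0000, V(3,2)=1.0000, V(3,3)=0.0000
  t=2,j=0: stock 43.4007 → up 63.3650 (V=1.0000), down 36.0226 (V=1.0000). Price 0.7692; hedge Δ=0.0000, bond B=0.7692.
  t=2,j=1: stock 76.3434 → up 111.4614 (V=1.0000), down 63.3650 (V=1.0000). Price 0.7692; hedge Δ=0.0000, bond B=0.7692.
  t=2,j=2: stock 134.2908 → up 196.0646 (V=0.0000), down 111.4614 (V=1.0000). Price 0.1954; hedge Δ=-0.0118, bond B=1.7827.
  t=1,j=0: stock 52.2900 → up 76.3434 (V=0.7692), down 43.4007 (V=0.7692). Price 0.5917; hedge Δ=0.0000, bond B=0.5917.
  t=1,j=1: stock 91.9800 → up 134.2908 (V=0.1954), down 76.3434 (V=0.7692). Price 0.2624; hedge Δ=-0.0099, bond B=1.1733.
  t=0,j=0: stock 63.0000 → up 91.9800 (V=0.2624), down 52.2900 (V=0.5917). Price 0.2662; hedge Δ=-0.0083, bond B=0.7889.
Check: Δ(0,0)·S0 + B(0,0) = 0.2662 = V0.

(0,0): Delta=-0.0083 Bond=0.7889
(1,0): Delta=0.0000 Bond=0.5917
(1,1): Delta=-0.0099 Bond=1.1733
(2,0): Delta=0.0000 Bond=0.7692
(2,1): Delta=0.0000 Bond=0.7692
(2,2): Delta=-0.0118 Bond=1.7827
V0=0.2662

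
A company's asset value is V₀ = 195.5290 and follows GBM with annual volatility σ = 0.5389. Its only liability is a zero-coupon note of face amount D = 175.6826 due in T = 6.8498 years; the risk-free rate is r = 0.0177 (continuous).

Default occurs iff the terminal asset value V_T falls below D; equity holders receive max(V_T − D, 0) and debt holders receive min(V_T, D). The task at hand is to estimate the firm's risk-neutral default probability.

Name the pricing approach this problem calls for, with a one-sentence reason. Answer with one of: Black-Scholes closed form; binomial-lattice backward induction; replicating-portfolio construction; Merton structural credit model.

framework: Merton structural credit model

Key observation: the data describe a firm's assets (V₀ = 195.5290, GBM) and a single zero-coupon debt of face 175.6826, so credit quantities follow from equity-as-call in the structural model.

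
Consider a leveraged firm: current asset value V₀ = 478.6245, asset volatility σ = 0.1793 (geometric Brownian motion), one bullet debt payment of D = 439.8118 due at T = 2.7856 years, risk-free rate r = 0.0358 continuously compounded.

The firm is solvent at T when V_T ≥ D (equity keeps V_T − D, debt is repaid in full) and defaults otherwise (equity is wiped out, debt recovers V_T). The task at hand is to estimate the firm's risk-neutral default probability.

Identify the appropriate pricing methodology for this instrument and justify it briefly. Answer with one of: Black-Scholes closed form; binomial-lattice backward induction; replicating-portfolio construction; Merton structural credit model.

Key observation: assets follow a GBM and default happens iff V_T < 439.8118; valuing claims on that split (equity as a call, risky debt as the residual) is the structural model's definition.

framework: Merton structural credit model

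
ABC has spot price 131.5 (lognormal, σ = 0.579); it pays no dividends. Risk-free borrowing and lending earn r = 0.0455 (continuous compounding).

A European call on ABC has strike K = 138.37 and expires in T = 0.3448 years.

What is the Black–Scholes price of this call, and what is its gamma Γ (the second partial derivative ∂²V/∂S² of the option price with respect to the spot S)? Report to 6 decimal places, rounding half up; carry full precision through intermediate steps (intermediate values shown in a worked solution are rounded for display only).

σ√T = 0.579·√0.3448 = 0.339987
d₁ = (ln(S/K) + (r+σ²/2)T) / (σ√T) = (ln(131.5/138.37) + (0.0455+0.579²/2)·0.3448) / 0.339987 = (-0.050924 + 0.073484) / 0.339987 = 0.066354
d₂ = d₁ − σ√T = 0.066354 − 0.339987 = -0.273633
e^{−rT} = 0.984434
N(d₁) = 0.526452,  N(d₂) = 0.392183
Call price V = S·N(d₁) − K·e^{−rT}·N(d₂) = 69.228447 − 53.421711 = 15.806735
φ(d₁) = (1/√(2π))·e^{−d₁²/2} = 0.398065
Γ = φ(d₁) / (S·σ·√T) = 0.008904

price = 15.806735
Γ = 0.008904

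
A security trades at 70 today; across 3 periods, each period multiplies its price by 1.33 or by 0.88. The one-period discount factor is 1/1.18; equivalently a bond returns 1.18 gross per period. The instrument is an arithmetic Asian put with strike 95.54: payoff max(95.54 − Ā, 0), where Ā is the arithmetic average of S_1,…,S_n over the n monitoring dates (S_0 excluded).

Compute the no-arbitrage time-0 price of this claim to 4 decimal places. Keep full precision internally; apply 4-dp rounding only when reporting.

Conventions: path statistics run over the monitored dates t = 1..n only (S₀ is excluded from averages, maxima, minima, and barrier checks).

price = 5.1737

Risk-neutral up-probability p* = (R−d)/(u−d) = (1.18−0.88)/(1.33−0.88) = 0.6667; the claim prices as the p*-weighted sum of path payoffs discounted by R^3.
Enumerate all 2^3 = 8 price paths (U = up ×1.33, D = down ×0.88); each path with k up-moves has probability p*^k·(1−p*)^(3−k).
DDD: Ā=54.5037, payoff=41.0363, prob=0.037037
UDD: Ā=82.3749, payoff=13.1651, prob=0.074074
DUD: Ā=71.8749, payoff=23.6651, prob=0.074074
UUD: Ā=108.6291, payoff=0.0000, prob=0.148148
DDU: Ā=62.6349, payoff=32.9051, prob=0.074074
UDU: Ā=94.6641, payoff=0.8759, prob=0.148148
DUU: Ā=84.1641, payoff=11.3759, prob=0.148148
UUU: Ā=127.2025, payoff=0.0000, prob=0.296296
Price = Σ prob·payoff / R^3 = 8.500533 / 1.643032 = 5.1737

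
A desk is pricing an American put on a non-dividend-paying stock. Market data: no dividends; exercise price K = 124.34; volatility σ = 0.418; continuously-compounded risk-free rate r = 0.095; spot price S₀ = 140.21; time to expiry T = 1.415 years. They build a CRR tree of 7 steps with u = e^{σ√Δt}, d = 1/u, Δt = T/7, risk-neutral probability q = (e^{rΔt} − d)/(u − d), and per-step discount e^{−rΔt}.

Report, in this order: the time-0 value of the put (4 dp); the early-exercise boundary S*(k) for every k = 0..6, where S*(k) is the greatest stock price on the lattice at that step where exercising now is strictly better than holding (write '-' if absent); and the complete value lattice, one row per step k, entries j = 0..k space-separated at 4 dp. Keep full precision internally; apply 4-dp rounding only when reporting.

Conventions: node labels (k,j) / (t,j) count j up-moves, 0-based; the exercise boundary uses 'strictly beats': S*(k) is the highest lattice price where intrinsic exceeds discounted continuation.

price = 13.3149
boundary = - - - 79.7853 66.1156 79.7853 96.2812
tree:
13.3149
20.5639 6.7053
30.8181 11.2805 2.4684
44.5547 18.5076 4.6140 0.4553
58.2244 29.3800 8.5379 0.9366 0.0000
69.5520 44.5547 15.6015 1.9266 0.0000 0.0000
78.9389 58.2244 28.0588 3.9631 0.0000 0.0000 0.0000
86.7175 69.5520 44.5547 8.1523 0.0000 0.0000 0.0000 0.0000

Δt=0.20214, u=1.20675, d=0.82867, q=0.50444, disc=e^(-rΔt)=0.98098
k=7 terminal: V=max(K-S,0) → 86.7175 69.5520 44.5547 8.1523 0.0000 0.0000 0.0000 0.0000
k=6: j=0 S=45.4011 intr=78.9389 cont=76.5739 V=78.9389[EX]; j=1 S=66.1156 intr=58.2244 cont=55.8594 V=58.2244[EX]; j=2 S=96.2812 intr=28.0588 cont=25.6938 V=28.0588[EX]; j=3 S=140.2100 intr=0.0000 cont=3.9631 V=3.9631[hold]; j=4 S=204.1815 intr=0.0000 cont=0.0000 V=0.0000[hold]; j=5 S=297.3404 intr=0.0000 cont=0.0000 V=0.0000[hold]; j=6 S=433.0034 intr=0.0000 cont=0.0000 V=0.0000[hold]  S*(6)=96.2812
k=5: j=0 S=54.7880 intr=69.5520 cont=67.1870 V=69.5520[EX]; j=1 S=79.7853 intr=44.5547 cont=42.1897 V=44.5547[EX]; j=2 S=116.1877 intr=8.1523 cont=15.6015 V=15.6015[hold]; j=3 S=169.1990 intr=0.0000 cont=1.9266 V=1.9266[hold]; j=4 S=246.3969 intr=0.0000 cont=0.0000 V=0.0000[hold]; j=5 S=358.8167 intr=0.0000 cont=0.0000 V=0.0000[hold]  S*(5)=79.7853
k=4: j=0 S=66.1156 intr=58.2244 cont=55.8594 V=58.2244[EX]; j=1 S=96.2812 intr=28.0588 cont=29.3800 V=29.3800[hold]; j=2 S=140.2100 intr=0.0000 cont=8.5379 V=8.5379[hold]; j=3 S=204.1815 intr=0.0000 cont=0.9366 V=0.9366[hold]; j=4 S=297.3404 intr=0.0000 cont=0.0000 V=0.0000[hold]  S*(4)=66.1156
k=3: j=0 S=79.7853 intr=44.5547 cont=42.8435 V=44.5547[EX]; j=1 S=116.1877 intr=8.1523 cont=18.5076 V=18.5076[hold]; j=2 S=169.1990 intr=0.0000 cont=4.6140 V=4.6140[hold]; j=3 S=246.3969 intr=0.0000 cont=0.4553 V=0.4553[hold]  S*(3)=79.7853
k=2: j=0 S=96.2812 intr=28.0588 cont=30.8181 V=30.8181[hold]; j=1 S=140.2100 intr=0.0000 cont=11.2805 V=11.2805[hold]; j=2 S=204.1815 intr=0.0000 cont=2.4684 V=2.4684[hold]  S*(2)=-
k=1: j=0 S=116.1877 intr=8.1523 cont=20.5639 V=20.5639[hold]; j=1 S=169.1990 intr=0.0000 cont=6.7053 V=6.7053[hold]  S*(1)=-
k=0: j=0 S=140.2100 intr=0.0000 cont=13.3149 V=13.3149[hold]  S*(0)=-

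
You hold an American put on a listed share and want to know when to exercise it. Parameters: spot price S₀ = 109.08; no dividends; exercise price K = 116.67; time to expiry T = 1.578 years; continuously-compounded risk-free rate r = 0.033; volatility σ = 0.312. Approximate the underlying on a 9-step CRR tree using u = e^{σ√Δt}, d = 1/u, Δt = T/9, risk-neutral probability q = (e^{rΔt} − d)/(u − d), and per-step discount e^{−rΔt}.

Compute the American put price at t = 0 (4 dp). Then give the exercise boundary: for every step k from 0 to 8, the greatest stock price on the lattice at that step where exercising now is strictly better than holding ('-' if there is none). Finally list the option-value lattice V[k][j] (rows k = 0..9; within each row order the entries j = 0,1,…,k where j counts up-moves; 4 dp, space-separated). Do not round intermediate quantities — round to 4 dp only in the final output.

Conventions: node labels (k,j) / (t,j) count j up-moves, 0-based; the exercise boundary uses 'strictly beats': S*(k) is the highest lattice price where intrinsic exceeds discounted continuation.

price = 18.9070
boundary = - - - 73.7110 64.6837 73.7110 83.9982 73.7110 83.9982
tree:
18.9070
25.6340 12.1164
33.7284 17.4972 6.6489
42.9590 24.5028 10.3995 2.8168
51.9863 33.1109 15.8169 4.8736 0.7054
59.9081 42.9590 23.2341 8.2698 1.3899 0.0000
66.8597 51.9863 32.6718 13.6682 2.7386 0.0000 0.0000
72.9599 59.9081 42.9590 21.7564 5.3960 0.0000 0.0000 0.0000
78.3130 66.8597 51.9863 32.6718 10.6321 0.0000 0.0000 0.0000 0.0000
83.0106 72.9599 59.9081 42.9590 20.9489 0.0000 0.0000 0.0000 0.0000 0.0000

Δt=0.17533  u=1.13956  d=0.87753  q=0.48953  discount=0.99423
step 9 (expiry): payoffs max(K−S,0) = 83.0106 72.9599 59.9081 42.9590 20.9489 0.0000 0.0000 0.0000 0.0000 0.0000
step 8: (k=8,j=0): S=38.3570, K−S=78.3130, hold=77.6399 ⇒ V=78.3130 exercise | (k=8,j=1): S=49.8103, K−S=66.8597, hold=66.1866 ⇒ V=66.8597 exercise | (k=8,j=2): S=64.6837, K−S=51.9863, hold=51.3132 ⇒ V=51.9863 exercise | (k=8,j=3): S=83.9982, K−S=32.6718, hold=31.9987 ⇒ V=32.6718 exercise | (k=8,j=4): S=109.0800, K−S=7.5900, hold=10.6321 ⇒ V=10.6321 continue | (k=8,j=5): S=141.6512, K−S=0.0000, hold=0.0000 ⇒ V=0.0000 continue | (k=8,j=6): S=183.9482, K−S=0.0000, hold=0.0000 ⇒ V=0.0000 continue | (k=8,j=7): S=238.8751, K−S=0.0000, hold=0.0000 ⇒ V=0.0000 continue | (k=8,j=8): S=310.2031, K−S=0.0000, hold=0.0000 ⇒ V=0.0000 continue  boundary S*=83.9982
step 7: (k=7,j=0): S=43.7101, K−S=72.9599, hold=72.2868 ⇒ V=72.9599 exercise | (k=7,j=1): S=56.7619, K−S=59.9081, hold=59.2350 ⇒ V=59.9081 exercise | (k=7,j=2): S=73.7110, K−S=42.9590, hold=42.2859 ⇒ V=42.9590 exercise | (k=7,j=3): S=95.7211, K−S=20.9489, hold=21.7564 ⇒ V=21.7564 continue | (k=7,j=4): S=124.3033, K−S=0.0000, hold=5.3960 ⇒ V=5.3960 continue | (k=7,j=5): S=161.4202, K−S=0.0000, hold=0.0000 ⇒ V=0.0000 continue | (k=7,j=6): S=209.6203, K−S=0.0000, hold=0.0000 ⇒ V=0.0000 continue | (k=7,j=7): S=272.2128, K−S=0.0000, hold=0.0000 ⇒ V=0.0000 continue  boundary S*=73.7110
step 6: (k=6,j=0): S=49.8103, K−S=66.8597, hold=66.1866 ⇒ V=66.8597 exercise | (k=6,j=1): S=64.6837, K−S=51.9863, hold=51.3132 ⇒ V=51.9863 exercise | (k=6,j=2): S=83.9982, K−S=32.6718, hold=32.3917 ⇒ V=32.6718 exercise | (k=6,j=3): S=109.0800, K−S=7.5900, hold=13.6682 ⇒ V=13.6682 continue | (k=6,j=4): S=141.6512, K−S=0.0000, hold=2.7386 ⇒ V=2.7386 continue | (k=6,j=5): S=183.9482, K−S=0.0000, hold=0.0000 ⇒ V=0.0000 continue | (k=6,j=6): S=238.8751, K−S=0.0000, hold=0.0000 ⇒ V=0.0000 continue  boundary S*=83.9982
step 5: (k=5,j=0): S=56.7619, K−S=59.9081, hold=59.2350 ⇒ V=59.9081 exercise | (k=5,j=1): S=73.7110, K−S=42.9590, hold=42.2859 ⇒ V=42.9590 exercise | (k=5,j=2): S=95.7211, K−S=20.9489, hold=23.2341 ⇒ V=23.2341 continue | (k=5,j=3): S=124.3033, K−S=0.0000, hold=8.2698 ⇒ V=8.2698 continue | (k=5,j=4): S=161.4202, K−S=0.0000, hold=1.3899 ⇒ V=1.3899 continue | (k=5,j=5): S=209.6203, K−S=0.0000, hold=0.0000 ⇒ V=0.0000 continue  boundary S*=73.7110
step 4: (k=4,j=0): S=64.6837, K−S=51.9863, hold=51.3132 ⇒ V=51.9863 exercise | (k=4,j=1): S=83.9982, K−S=32.6718, hold=33.1109 ⇒ V=33.1109 continue | (k=4,j=2): S=109.0800, K−S=7.5900, hold=15.8169 ⇒ V=15.8169 continue | (k=4,j=3): S=141.6512, K−S=0.0000, hold=4.8736 ⇒ V=4.8736 continue | (k=4,j=4): S=183.9482, K−S=0.0000, hold=0.7054 ⇒ V=0.7054 continue  boundary S*=64.6837
step 3: (k=3,j=0): S=73.7110, K−S=42.9590, hold=42.4996 ⇒ V=42.9590 exercise | (k=3,j=1): S=95.7211, K−S=20.9489, hold=24.5028 ⇒ V=24.5028 continue | (k=3,j=2): S=124.3033, K−S=0.0000, hold=10.3995 ⇒ V=10.3995 continue | (k=3,j=3): S=161.4202, K−S=0.0000, hold=2.8168 ⇒ V=2.8168 continue  boundary S*=73.7110
step 2: (k=2,j=0): S=83.9982, K−S=32.6718, hold=33.7284 ⇒ V=33.7284 continue | (k=2,j=1): S=109.0800, K−S=7.5900, hold=17.4972 ⇒ V=17.4972 continue | (k=2,j=2): S=141.6512, K−S=0.0000, hold=6.6489 ⇒ V=6.6489 continue  boundary S*=-
step 1: (k=1,j=0): S=95.7211, K−S=20.9489, hold=25.6340 ⇒ V=25.6340 continue | (k=1,j=1): S=124.3033, K−S=0.0000, hold=12.1164 ⇒ V=12.1164 continue  boundary S*=-
step 0: (k=0,j=0): S=109.0800, K−S=7.5900, hold=18.9070 ⇒ V=18.9070 continue  boundary S*=-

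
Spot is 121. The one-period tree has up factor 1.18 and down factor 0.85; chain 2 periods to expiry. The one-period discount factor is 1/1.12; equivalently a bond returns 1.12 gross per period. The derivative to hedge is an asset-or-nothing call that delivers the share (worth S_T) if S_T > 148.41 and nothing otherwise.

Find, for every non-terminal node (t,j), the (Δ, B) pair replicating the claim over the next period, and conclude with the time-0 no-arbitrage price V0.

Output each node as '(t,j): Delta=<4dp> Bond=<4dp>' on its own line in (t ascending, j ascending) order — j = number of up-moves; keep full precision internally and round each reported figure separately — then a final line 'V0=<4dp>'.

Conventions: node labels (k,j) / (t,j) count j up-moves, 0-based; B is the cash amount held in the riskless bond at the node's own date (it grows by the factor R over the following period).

Since d<R<u, set p* = (R−d)/(u−d) = 0.8182; price each node as the discounted p*-expectation of its children.
Expiry values: V(2,0)=0.0000, V(2,1)=0.0000, V(2,2)=168.4804
(1,0): S=102.8500. Δ = (V_up−V_dn)/(S_up−S_dn) = (0.0000−0.0000)/(121.3630−87.4225) = 0.0000. V = [p*·0.0000 + (1−p*)·0.0000]/1.12 = 0.0000. B = V − Δ·S = 0.0000.
(1,1): S=142.7800. Δ = (V_up−V_dn)/(S_up−S_dn) = (168.4804−0.0000)/(168.4804−121.3630) = 3.5758. V = [p*·168.4804 + (1−p*)·0.0000]/1.12 = 123.0782. B = V − Δ·S = -387.4685.
(0,0): S=121.0000. Δ = (V_up−V_dn)/(S_up−S_dn) = (123.0782−0.0000)/(142.7800−102.8500) = 3.0823. V = [p*·123.0782 + (1−p*)·0.0000]/1.12 = 89.9110. B = V − Δ·S = -283.0533.
Verification: the root portfolio costs Δ(0,0)·S0 + B(0,0) = 89.9110, matching V0.

(0,0): Delta=3.0823 Bond=-283.0533
(1,0): Delta=0.0000 Bond=0.0000
(1,1): Delta=3.5758 Bond=-387.4685
V0=89.9110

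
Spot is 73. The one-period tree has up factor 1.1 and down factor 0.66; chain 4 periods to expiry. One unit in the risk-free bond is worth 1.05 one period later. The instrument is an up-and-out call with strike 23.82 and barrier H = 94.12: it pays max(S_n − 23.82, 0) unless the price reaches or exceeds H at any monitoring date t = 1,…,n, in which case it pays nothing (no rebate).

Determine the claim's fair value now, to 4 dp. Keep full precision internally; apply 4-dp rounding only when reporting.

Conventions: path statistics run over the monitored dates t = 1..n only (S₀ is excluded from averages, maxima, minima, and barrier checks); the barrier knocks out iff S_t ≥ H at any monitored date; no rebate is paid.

price = 8.6063

Set p* = 0.8864 (from d < R < u); the path-dependent value is the discounted p*-expectation over all price paths.
Enumerate all 2^4 = 16 price paths (U = up ×1.1, D = down ×0.66); each path with k up-moves has probability p*^k·(1−p*)^(4−k).
DDDD: M=48.1800, payoff=0.0000, prob=0.000167
UDDD: M=80.3000, payoff=0.0000, prob=0.001301
DUDD: M=52.9980, payoff=0.0000, prob=0.001301
UUDD: M=88.3300, payoff=14.6565, prob=0.010145
DDUD: M=48.1800, payoff=0.0000, prob=0.001301
UDUD: M=80.3000, payoff=14.6565, prob=0.010145
DUUD: M=58.2978, payoff=14.6565, prob=0.010145
UUUD: M=97.1630, payoff=0.0000, prob=0.079132
DDDU: M=48.1800, payoff=0.0000, prob=0.001301
UDDU: M=80.3000, payoff=14.6565, prob=0.010145
DUDU: M=52.9980, payoff=14.6565, prob=0.010145
UUDU: M=88.3300, payoff=40.3076, prob=0.079132
DDUU: M=48.1800, payoff=14.6565, prob=0.010145
UDUU: M=80.3000, payoff=40.3076, prob=0.079132
DUUU: M=64.1276, payoff=40.3076, prob=0.079132
UUUU: M=106.8793, payoff=0.0000, prob=0.617231
Price = Σ prob·payoff / R^4 = 10.461037 / 1.215506 = 8.6063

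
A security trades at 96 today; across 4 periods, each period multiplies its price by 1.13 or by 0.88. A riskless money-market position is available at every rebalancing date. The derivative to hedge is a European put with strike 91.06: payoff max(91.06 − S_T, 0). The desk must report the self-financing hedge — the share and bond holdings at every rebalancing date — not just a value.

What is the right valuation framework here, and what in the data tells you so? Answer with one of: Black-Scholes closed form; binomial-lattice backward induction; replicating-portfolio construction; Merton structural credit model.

Key observation: what is demanded is not a single number but the (Δ, B) position at each node of the 1.13/0.88 tree starting at 96; constructing those positions is the replicating-portfolio method.

framework: replicating-portfolio construction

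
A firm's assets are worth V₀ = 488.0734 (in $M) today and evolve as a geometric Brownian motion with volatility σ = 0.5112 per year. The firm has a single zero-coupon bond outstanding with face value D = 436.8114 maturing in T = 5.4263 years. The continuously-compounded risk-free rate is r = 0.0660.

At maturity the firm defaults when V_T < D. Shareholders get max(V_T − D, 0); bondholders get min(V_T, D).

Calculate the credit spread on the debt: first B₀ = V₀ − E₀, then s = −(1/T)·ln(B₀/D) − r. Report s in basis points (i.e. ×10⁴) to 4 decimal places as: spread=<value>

With assets at 488.0734 and a single debt payment of 436.8114 at 5.4263 years:
d₁ = [ln(V₀/D) + (r + σ²/2)T] / (σ√T)
   = [ln(488.0734/436.8114) + (0.0660 + 0.5·0.5112²)·5.4263] / (0.5112·√5.4263)
   = [0.110964 + 1.067151] / 1.190811 = 0.989339
d₂ = d₁ − σ√T = 0.989339 − 1.190811 = -0.201472
N(d₁) = 0.838751,  N(d₂) = 0.420165,  e^(−rT) = 0.698978
E₀ = V₀·N(d₁) − D·e^(−rT)·N(d₂)
   = 488.0734·0.838751 − 436.8114·0.698978·0.420165 = 281.086804
B₀ = V₀ − E₀ = 488.0734 − 281.086804 = 206.986596
spread = −(1/T)·ln(B₀/D) − r = −(1/5.4263)·ln(206.986596/436.8114) − 0.0660 = 0.07163476
in basis points: 0.07163476 × 10⁴ = 716.3476 bp

spread=716.3476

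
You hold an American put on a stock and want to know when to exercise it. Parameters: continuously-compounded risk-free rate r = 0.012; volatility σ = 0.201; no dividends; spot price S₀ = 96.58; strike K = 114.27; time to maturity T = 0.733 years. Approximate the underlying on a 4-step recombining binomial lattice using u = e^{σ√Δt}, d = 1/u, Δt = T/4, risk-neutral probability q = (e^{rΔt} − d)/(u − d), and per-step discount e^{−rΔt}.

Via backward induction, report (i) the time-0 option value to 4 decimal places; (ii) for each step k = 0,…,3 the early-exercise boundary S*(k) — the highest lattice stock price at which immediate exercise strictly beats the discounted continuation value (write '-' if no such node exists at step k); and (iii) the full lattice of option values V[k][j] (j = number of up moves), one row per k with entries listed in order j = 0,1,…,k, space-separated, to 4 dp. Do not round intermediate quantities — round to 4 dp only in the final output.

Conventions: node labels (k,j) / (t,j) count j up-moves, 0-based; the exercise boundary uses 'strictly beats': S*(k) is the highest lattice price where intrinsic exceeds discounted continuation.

Δt=0.18325, u=1.08985, d=0.91755, q=0.49128, disc=e^(-rΔt)=0.99780
k=4 terminal: V=max(K-S,0) → 45.8136 32.9587 17.6900 0.0000 0.0000
k=3: j=0 S=74.6075 intr=39.6625 cont=39.4115 V=39.6625[EX]; j=1 S=88.6174 intr=25.6526 cont=25.4016 V=25.6526[EX]; j=2 S=105.2581 intr=9.0119 cont=8.9795 V=9.0119[EX]; j=3 S=125.0236 intr=0.0000 cont=0.0000 V=0.0000[hold]  S*(3)=105.2581
k=2: j=0 S=81.3113 intr=32.9587 cont=32.7077 V=32.9587[EX]; j=1 S=96.5800 intr=17.6900 cont=17.4390 V=17.6900[EX]; j=2 S=114.7159 intr=0.0000 cont=4.5745 V=4.5745[hold]  S*(2)=96.5800
k=1: j=0 S=88.6174 intr=25.6526 cont=25.4016 V=25.6526[EX]; j=1 S=105.2581 intr=9.0119 cont=11.2219 V=11.2219[hold]  S*(1)=88.6174
k=0: j=0 S=96.5800 intr=17.6900 cont=18.5223 V=18.5223[hold]  S*(0)=-

price = 18.5223
boundary = - 88.6174 96.5800 105.2581
tree:
18.5223
25.6526 11.2219
32.9587 17.6900 4.5745
39.6625 25.6526 9.0119 0.0000
45.8136 32.9587 17.6900 0.0000 0.0000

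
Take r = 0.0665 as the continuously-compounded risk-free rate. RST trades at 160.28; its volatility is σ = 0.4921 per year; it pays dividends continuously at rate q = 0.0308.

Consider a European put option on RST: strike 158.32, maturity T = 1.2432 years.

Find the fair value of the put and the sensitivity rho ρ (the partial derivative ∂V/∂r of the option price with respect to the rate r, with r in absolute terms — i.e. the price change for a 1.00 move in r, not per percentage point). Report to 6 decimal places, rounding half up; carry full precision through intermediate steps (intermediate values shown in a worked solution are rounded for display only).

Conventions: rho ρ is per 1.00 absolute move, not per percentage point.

σ√T = 0.4921·√1.2432 = 0.548686
d₁ = (ln(S/K) + (r−q+σ²/2)T) / (σ√T) = (ln(160.28/158.32) + (0.0665−0.0308+0.4921²/2)·1.2432) / 0.548686 = (0.012304 + 0.194910) / 0.548686 = 0.377656
d₂ = d₁ − σ√T = 0.377656 − 0.548686 = -0.171030
e^{−rT} = 0.920652
e^{−qT} = 0.962433
N(−d₁) = 0.352843,  N(−d₂) = 0.567900
Put price V = K·e^{−rT}·N(−d₂) − S·e^{−qT}·N(−d₁) = 82.775790 − 54.429169 = 28.346621
ρ = −K·T·e^{−rT}·N(−d₂) = -102.906862

price = 28.346621
ρ = -102.906862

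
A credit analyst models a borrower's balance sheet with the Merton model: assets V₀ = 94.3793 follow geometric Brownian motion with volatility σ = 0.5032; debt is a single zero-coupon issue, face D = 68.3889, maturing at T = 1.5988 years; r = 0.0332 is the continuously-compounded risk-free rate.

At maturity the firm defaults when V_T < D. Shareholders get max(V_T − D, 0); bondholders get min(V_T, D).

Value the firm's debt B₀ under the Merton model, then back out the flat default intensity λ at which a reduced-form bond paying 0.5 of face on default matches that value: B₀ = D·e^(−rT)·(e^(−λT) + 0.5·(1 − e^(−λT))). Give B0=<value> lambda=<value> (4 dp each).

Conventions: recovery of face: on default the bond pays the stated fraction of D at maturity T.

B0=56.5430 lambda=0.1852

Apply the equity-as-call identities (strike 68.3889, horizon 1.5988 years):
d₁ = [ln(V₀/D) + (r + σ²/2)T] / (σ√T)
   = [ln(94.3793/68.3889) + (0.0332 + 0.5·0.5032²)·1.5988] / (0.5032·√1.5988)
   = [0.322111 + 0.255496] / 0.636265 = 0.907811
d₂ = d₁ − σ√T = 0.907811 − 0.636265 = 0.271546
N(d₁) = 0.818011,  N(d₂) = 0.607014,  e^(−rT) = 0.948304
E₀ = V₀·N(d₁) − D·e^(−rT)·N(d₂)
   = 94.3793·0.818011 − 68.3889·0.948304·0.607014 = 37.836299
B₀ = V₀ − E₀ = 94.3793 − 37.836299 = 56.543001
e^(−λT) = (B₀·e^(rT)/D − 0.5)/(1 − 0.5) = (56.5430·1.054514/68.3889 − 0.5)/0.5 = 0.74371557
λ = −ln(0.74371557)/1.5988 = 0.185199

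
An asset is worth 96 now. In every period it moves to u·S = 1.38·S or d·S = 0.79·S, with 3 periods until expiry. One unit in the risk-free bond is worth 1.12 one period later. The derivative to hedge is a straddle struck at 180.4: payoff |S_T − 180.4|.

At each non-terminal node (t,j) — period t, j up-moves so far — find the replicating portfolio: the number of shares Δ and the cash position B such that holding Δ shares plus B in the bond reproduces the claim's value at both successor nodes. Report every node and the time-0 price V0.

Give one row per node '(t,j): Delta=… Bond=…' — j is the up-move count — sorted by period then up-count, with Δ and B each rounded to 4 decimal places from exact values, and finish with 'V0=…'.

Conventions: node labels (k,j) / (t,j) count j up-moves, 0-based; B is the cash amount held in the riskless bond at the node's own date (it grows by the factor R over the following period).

(0,0): Delta=-0.3669 Bond=85.5332
(1,0): Delta=-1.0000 Bond=143.8138
(1,1): Delta=-0.0813 Bond=57.9660
(2,0): Delta=-1.0000 Bond=161.0714
(2,1): Delta=-1.0000 Bond=161.0714
(2,2): Delta=0.3331 Bond=-10.8323
V0=50.3137

Under the risk-neutral measure, an up-move has probability p* = (R−d)/(u−d) = 0.5593 and values discount at R = 1.12.
At maturity the claim pays: V(3,0)=133.0683, V(3,1)=97.7192, V(3,2)=35.9703, V(3,3)=71.8949
  t=2,j=0: stock 59.9136 → up 82.6808 (V=97.7192), down 47.3317 (V=133.0683). Price 101.1578; hedge Δ=-1.0000, bond B=161.0714.
  t=2,j=1: stock 104.6592 → up 144.4297 (V=35.9703), down 82.6808 (V=97.7192). Price 56.4122; hedge Δ=-1.0000, bond B=161.0714.
  t=2,j=2: stock 182.8224 → up 252.2949 (V=71.8949), down 144.4297 (V=35.9703). Price 50.0569; hedge Δ=0.3331, bond B=-10.8323.
  t=1,j=0: stock 75.8400 → up 104.6592 (V=56.4122), down 59.9136 (V=101.1578). Price 67.9738; hedge Δ=-1.0000, bond B=143.8138.
  t=1,j=1: stock 132.4800 → up 182.8224 (V=50.0569), down 104.6592 (V=56.4122). Price 47.1942; hedge Δ=-0.0813, bond B=57.9660.
  t=0,j=0: stock 96.0000 → up 132.4800 (V=47.1942), down 75.8400 (V=67.9738). Price 50.3137; hedge Δ=-0.3669, bond B=85.5332.
Verification: the root portfolio costs Δ(0,0)·S0 + B(0,0) = 50.3137, matching V0.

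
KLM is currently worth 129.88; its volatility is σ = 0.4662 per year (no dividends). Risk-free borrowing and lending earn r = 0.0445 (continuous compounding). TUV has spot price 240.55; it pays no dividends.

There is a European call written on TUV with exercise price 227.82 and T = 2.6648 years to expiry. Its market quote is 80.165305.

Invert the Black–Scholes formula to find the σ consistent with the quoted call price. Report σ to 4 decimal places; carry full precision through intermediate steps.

At σ = 0.4189 the Black–Scholes value reproduces the quote:
σ√T = 0.4189·√2.6648 = 0.683821
d₁ = (ln(S/K) + (r+σ²/2)T) / (σ√T) = (ln(240.55/227.82) + (0.0445+0.4189²/2)·2.6648) / 0.683821 = (0.054372 + 0.352389) / 0.683821 = 0.594836
d₂ = d₁ − σ√T = 0.594836 − 0.683821 = -0.088985
e^{−rT} = 0.888178
N(d₁) = 0.724023,  N(d₂) = 0.464547
V = S·N(d₁) − K·e^{−rT}·N(d₂) = 174.163840 − 93.998534 = 80.165305 (the observed quote) — the price is monotone increasing in volatility, hence this σ is the only solution

sigma = 0.4189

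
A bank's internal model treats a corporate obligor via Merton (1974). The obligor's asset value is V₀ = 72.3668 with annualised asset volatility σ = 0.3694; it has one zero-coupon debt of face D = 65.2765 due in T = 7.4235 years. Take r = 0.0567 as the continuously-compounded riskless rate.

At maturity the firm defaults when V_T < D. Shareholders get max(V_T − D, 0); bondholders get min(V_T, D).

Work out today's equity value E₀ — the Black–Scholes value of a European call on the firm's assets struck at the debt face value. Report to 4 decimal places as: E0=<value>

E0=39.5757

Work the structural quantities from V₀ = 72.3668 against face 65.2765:
d₁ = [ln(V₀/D) + (r + σ²/2)T] / (σ√T)
   = [ln(72.3668/65.2765) + (0.0567 + 0.5·0.3694²)·7.4235] / (0.3694·√7.4235)
   = [0.103116 + 0.927404] / 1.006471 = 1.023894
d₂ = d₁ − σ√T = 1.023894 − 1.006471 = 0.017423
N(d₁) = 0.847057,  N(d₂) = 0.506951,  e^(−rT) = 0.656448
E₀ = V₀·N(d₁) − D·e^(−rT)·N(d₂)
   = 72.3668·0.847057 − 65.2765·0.656448·0.506951 = 39.575698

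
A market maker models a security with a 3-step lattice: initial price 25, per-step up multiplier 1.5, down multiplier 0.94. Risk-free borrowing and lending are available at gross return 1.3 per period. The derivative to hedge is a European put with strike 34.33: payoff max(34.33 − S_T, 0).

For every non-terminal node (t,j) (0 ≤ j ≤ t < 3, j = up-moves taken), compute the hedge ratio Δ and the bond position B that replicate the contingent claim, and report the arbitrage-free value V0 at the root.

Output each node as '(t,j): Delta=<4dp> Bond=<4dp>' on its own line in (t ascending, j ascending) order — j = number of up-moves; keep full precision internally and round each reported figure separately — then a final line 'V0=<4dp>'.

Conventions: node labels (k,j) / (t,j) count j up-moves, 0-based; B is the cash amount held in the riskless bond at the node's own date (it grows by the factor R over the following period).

(0,0): Delta=-0.0899 Bond=2.6621
(1,0): Delta=-0.3031 Bond=8.4724
(1,1): Delta=-0.0156 Bond=0.6764
(2,0): Delta=-1.0000 Bond=26.4077
(2,1): Delta=-0.0605 Bond=2.4622
(2,2): Delta=0.0000 Bond=0.0000
V0=0.4151

Since d<R<u, set p* = (R−d)/(u−d) = 0.6429; price each node as the discounted p*-expectation of its children.
Payoffs at expiry: V(3,0)=13.5654, V(3,1)=1.1950, V(3,2)=0.0000, V(3,3)=0.0000
Node (2,0) S=22.0900: V=(p*·1.1950+(1−p*)·13.5654)/1.3=4.3177; Δ=(1.1950−13.5654)/(33.1350−20.7646)=-1.0000; B=V−Δ·S=26.4077
Node (2,1) S=35.2500: V=(p*·0.0000+(1−p*)·1.1950)/1.3=0.3283; Δ=(0.0000−1.1950)/(52.8750−33.1350)=-0.0605; B=V−Δ·S=2.4622
Node (2,2) S=56.2500: V=(p*·0.0000+(1−p*)·0.0000)/1.3=0.0000; Δ=(0.0000−0.0000)/(84.3750−52.8750)=0.0000; B=V−Δ·S=0.0000
Node (1,0) S=23.5000: V=(p*·0.3283+(1−p*)·4.3177)/1.3=1.3485; Δ=(0.3283−4.3177)/(35.2500−22.0900)=-0.3031; B=V−Δ·S=8.4724
Node (1,1) S=37.5000: V=(p*·0.0000+(1−p*)·0.3283)/1.3=0.0902; Δ=(0.0000−0.3283)/(56.2500−35.2500)=-0.0156; B=V−Δ·S=0.6764
Node (0,0) S=25.0000: V=(p*·0.0902+(1−p*)·1.3485)/1.3=0.4151; Δ=(0.0902−1.3485)/(37.5000−23.5000)=-0.0899; B=V−Δ·S=2.6621
Verification: the root portfolio costs Δ(0,0)·S0 + B(0,0) = 0.4151, matching V0.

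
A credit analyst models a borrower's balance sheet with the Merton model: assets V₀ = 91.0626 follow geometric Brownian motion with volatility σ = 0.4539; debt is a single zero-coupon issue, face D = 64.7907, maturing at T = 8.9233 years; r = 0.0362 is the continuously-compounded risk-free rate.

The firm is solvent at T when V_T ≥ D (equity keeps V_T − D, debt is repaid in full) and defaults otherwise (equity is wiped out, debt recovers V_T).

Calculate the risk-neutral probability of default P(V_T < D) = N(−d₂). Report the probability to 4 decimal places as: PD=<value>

Apply the equity-as-call identities (strike 64.7907, horizon 8.9233 years):
d₁ = [ln(V₀/D) + (r + σ²/2)T] / (σ√T)
   = [ln(91.0626/64.7907) + (0.0362 + 0.5·0.4539²)·8.9233] / (0.4539·√8.9233)
   = [0.340385 + 1.242236] / 1.355885 = 1.167223
d₂ = d₁ − σ√T = 1.167223 − 1.355885 = -0.188662
risk-neutral PD = N(−d₂) = N(0.188662) = 0.574821

PD=0.5748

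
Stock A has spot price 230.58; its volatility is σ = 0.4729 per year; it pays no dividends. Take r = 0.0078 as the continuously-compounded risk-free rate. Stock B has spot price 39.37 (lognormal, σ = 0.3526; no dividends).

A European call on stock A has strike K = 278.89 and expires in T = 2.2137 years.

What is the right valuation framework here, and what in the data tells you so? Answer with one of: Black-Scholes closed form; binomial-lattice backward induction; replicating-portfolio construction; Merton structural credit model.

framework: Black-Scholes closed form

Key observation: everything needed for the exact continuous-time valuation of the European call on stock A (strike 278.89) is given, and no feature rules the closed form out.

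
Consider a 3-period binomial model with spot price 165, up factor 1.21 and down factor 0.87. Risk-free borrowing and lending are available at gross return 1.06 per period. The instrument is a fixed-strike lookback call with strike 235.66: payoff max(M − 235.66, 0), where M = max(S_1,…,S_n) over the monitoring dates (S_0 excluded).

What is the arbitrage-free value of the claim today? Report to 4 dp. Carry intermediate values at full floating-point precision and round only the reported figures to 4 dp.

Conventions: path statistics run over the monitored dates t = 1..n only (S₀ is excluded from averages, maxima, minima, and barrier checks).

Under the martingale measure an up-move has probability p* = 0.5588; value the claim as the probability-weighted average of per-path payoffs, discounted 3 periods at R = 1.06.
Enumerate all 2^3 = 8 price paths (U = up ×1.21, D = down ×0.87); each path with k up-moves has probability p*^k·(1−p*)^(3−k).
DDD: M=143.5500, payoff=0.0000, prob=0.085869
UDD: M=199.6500, payoff=0.0000, prob=0.108768
DUD: M=173.6955, payoff=0.0000, prob=0.108768
UUD: M=241.5765, payoff=5.9165, prob=0.137772
DDU: M=151.1151, payoff=0.0000, prob=0.108768
UDU: M=210.1716, payoff=0.0000, prob=0.137772
DUU: M=210.1716, payoff=0.0000, prob=0.137772
UUU: M=292.3076, payoff=56.6476, prob=0.174512
Price = Σ prob·payoff / R^3 = 10.700781 / 1.191016 = 8.9846

price = 8.9846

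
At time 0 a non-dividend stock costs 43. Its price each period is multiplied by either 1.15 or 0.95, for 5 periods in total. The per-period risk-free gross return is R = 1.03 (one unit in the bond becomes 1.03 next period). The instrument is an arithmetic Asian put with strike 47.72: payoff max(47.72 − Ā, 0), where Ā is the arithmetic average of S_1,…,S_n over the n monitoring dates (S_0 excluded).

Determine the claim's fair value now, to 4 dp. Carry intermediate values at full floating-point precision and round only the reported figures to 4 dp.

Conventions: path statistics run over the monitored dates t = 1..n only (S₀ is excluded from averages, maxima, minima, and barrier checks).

price = 2.7048

Set p* = 0.4000 (from d < R < u); the path-dependent value is the discounted p*-expectation over all price paths.
Enumerate all 2^5 = 32 price paths (U = up ×1.15, D = down ×0.95); each path with k up-moves has probability p*^k·(1−p*)^(5−k).
DDDDD: Ā=36.9642, payoff=10.7558, prob=0.077760
UDDDD: Ā=44.7461, payoff=2.9739, prob=0.051840
DUDDD: Ā=43.0261, payoff=4.6939, prob=0.051840
UUDDD: Ā=52.0843, payoff=0.0000, prob=0.034560
DDUDD: Ā=41.3921, payoff=6.3279, prob=0.051840
UDUDD: Ā=50.1063, payoff=0.0000, prob=0.034560
DUUDD: Ā=48.3863, payoff=0.0000, prob=0.034560
UUUDD: Ā=58.5728, payoff=0.0000, prob=0.023040
DDDUD: Ā=39.8398, payoff=7.8802, prob=0.051840
UDDUD: Ā=48.2272, payoff=0.0000, prob=0.034560
DUDUD: Ā=46.5072, payoff=1.2128, prob=0.034560
UUDUD: Ā=56.2981, payoff=0.0000, prob=0.023040
DDUUD: Ā=44.8732, payoff=2.8468, prob=0.034560
UDUUD: Ā=54.3201, payoff=0.0000, prob=0.023040
DUUUD: Ā=52.6001, payoff=0.0000, prob=0.023040
UUUUD: Ā=63.6739, payoff=0.0000, prob=0.015360
DDDDU: Ā=38.3651, payoff=9.3549, prob=0.051840
UDDDU: Ā=46.4420, payoff=1.2780, prob=0.034560
DUDDU: Ā=44.7220, payoff=2.9980, prob=0.034560
UUDDU: Ā=54.1372, payoff=0.0000, prob=0.023040
DDUDU: Ā=43.0880, payoff=4.6320, prob=0.034560
UDUDU: Ā=52.1592, payoff=0.0000, prob=0.023040
DUUDU: Ā=50.4392, payoff=0.0000, prob=0.023040
UUUDU: Ā=61.0580, payoff=0.0000, prob=0.015360
DDDUU: Ā=41.5357, payoff=6.1843, prob=0.034560
UDDUU: Ā=50.2801, payoff=0.0000, prob=0.023040
DUDUU: Ā=48.5601, payoff=0.0000, prob=0.023040
UUDUU: Ā=58.7833, payoff=0.0000, prob=0.015360
DDUUU: Ā=46.9261, payoff=0.7939, prob=0.023040
UDUUU: Ā=56.8053, payoff=0.0000, prob=0.015360
DUUUU: Ā=55.0853, payoff=0.0000, prob=0.015360
UUUUU: Ā=66.6822, payoff=0.0000, prob=0.010240
Price = Σ prob·payoff / R^5 = 3.135549 / 1.159274 = 2.7048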